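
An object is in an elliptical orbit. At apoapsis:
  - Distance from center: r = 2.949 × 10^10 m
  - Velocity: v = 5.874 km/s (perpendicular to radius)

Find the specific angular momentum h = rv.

Convert to SI: v = 5.874 km/s = 5874 m/s.
With v perpendicular to r, h = r · v.
h = 2.949e+10 · 5874 m²/s ≈ 1.732e+14 m²/s.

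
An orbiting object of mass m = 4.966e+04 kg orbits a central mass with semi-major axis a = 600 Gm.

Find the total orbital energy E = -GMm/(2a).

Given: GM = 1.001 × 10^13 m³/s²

Convert to SI: a = 600 Gm = 6e+11 m.
E = −GMm / (2a).
E = −1.001e+13 · 4.966e+04 / (2 · 6e+11) J ≈ -4.142e+05 J = -414.2 kJ.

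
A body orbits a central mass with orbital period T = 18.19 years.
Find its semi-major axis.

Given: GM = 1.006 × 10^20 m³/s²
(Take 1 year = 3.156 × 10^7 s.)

Convert to SI: T = 18.19 years = 5.74076e+08 s.
Invert Kepler's third law: a = (GM · T² / (4π²))^(1/3).
Substituting T = 5.74076e+08 s and GM = 1.006e+20 m³/s²:
a = (1.006e+20 · (5.74076e+08)² / (4π²))^(1/3) m
a ≈ 9.435e+11 m = 9.435 × 10^11 m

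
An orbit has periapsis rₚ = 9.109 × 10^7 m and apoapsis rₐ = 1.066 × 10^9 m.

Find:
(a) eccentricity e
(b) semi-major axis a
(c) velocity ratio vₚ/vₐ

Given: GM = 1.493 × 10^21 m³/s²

(a) e = (rₐ − rₚ)/(rₐ + rₚ) = (1.066e+09 − 9.109e+07)/(1.066e+09 + 9.109e+07) ≈ 0.8426
(b) a = (rₚ + rₐ)/2 = (9.109e+07 + 1.066e+09)/2 ≈ 5.785e+08 m
(c) Conservation of angular momentum (rₚvₚ = rₐvₐ) gives vₚ/vₐ = rₐ/rₚ = 1.066e+09/9.109e+07 ≈ 11.7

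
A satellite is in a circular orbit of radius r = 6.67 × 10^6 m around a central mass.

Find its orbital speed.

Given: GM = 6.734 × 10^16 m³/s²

For a circular orbit, gravity supplies the centripetal force, so v = √(GM / r).
v = √(6.734e+16 / 6.67e+06) m/s ≈ 1.005e+05 m/s = 100.5 km/s.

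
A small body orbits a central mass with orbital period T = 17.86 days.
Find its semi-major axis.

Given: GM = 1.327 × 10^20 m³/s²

Convert to SI: T = 17.86 days = 1.5431e+06 s.
Invert Kepler's third law: a = (GM · T² / (4π²))^(1/3).
Substituting T = 1.5431e+06 s and GM = 1.327e+20 m³/s²:
a = (1.327e+20 · (1.5431e+06)² / (4π²))^(1/3) m
a ≈ 2e+10 m = 20 Gm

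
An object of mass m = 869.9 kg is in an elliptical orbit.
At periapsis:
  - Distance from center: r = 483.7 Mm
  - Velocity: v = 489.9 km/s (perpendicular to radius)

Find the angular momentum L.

Convert to SI: r = 483.7 Mm = 4.837e+08 m; v = 489.9 km/s = 489900 m/s.
Since v is perpendicular to r, L = m · v · r.
L = 869.9 · 489900 · 4.837e+08 kg·m²/s ≈ 2.061e+17 kg·m²/s.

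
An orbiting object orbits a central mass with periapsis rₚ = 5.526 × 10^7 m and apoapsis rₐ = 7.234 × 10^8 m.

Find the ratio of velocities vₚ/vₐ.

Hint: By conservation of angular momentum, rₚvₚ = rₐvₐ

Conservation of angular momentum gives rₚvₚ = rₐvₐ, so vₚ/vₐ = rₐ/rₚ.
vₚ/vₐ = 7.234e+08 / 5.526e+07 ≈ 13.09.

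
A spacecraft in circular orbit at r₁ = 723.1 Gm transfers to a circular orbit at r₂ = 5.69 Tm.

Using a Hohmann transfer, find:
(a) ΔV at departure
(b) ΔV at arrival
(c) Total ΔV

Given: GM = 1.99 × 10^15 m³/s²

Convert to SI: r₁ = 723.1 Gm = 7.231e+11 m; r₂ = 5.69 Tm = 5.69e+12 m.
Transfer semi-major axis: a_t = (r₁ + r₂)/2 = (7.231e+11 + 5.69e+12)/2 = 3.20655e+12 m.
Circular speeds: v₁ = √(GM/r₁) = 52.4599 m/s, v₂ = √(GM/r₂) = 18.7012 m/s.
Transfer speeds (vis-viva v² = GM(2/r − 1/a_t)): v₁ᵗ = 69.8819 m/s, v₂ᵗ = 8.88077 m/s.
(a) ΔV₁ = |v₁ᵗ − v₁| ≈ 17.42 m/s = 17.42 m/s.
(b) ΔV₂ = |v₂ − v₂ᵗ| ≈ 9.82 m/s = 9.82 m/s.
(c) ΔV_total = ΔV₁ + ΔV₂ ≈ 27.24 m/s = 27.24 m/s.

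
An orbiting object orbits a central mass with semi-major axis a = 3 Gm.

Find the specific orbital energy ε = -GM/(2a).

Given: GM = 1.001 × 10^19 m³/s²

Convert to SI: a = 3 Gm = 3e+09 m.
ε = −GM / (2a).
ε = −1.001e+19 / (2 · 3e+09) J/kg ≈ -1.668e+09 J/kg = -1.668 GJ/kg.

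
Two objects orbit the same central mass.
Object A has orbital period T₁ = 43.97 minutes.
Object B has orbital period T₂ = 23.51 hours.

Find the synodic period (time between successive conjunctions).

Convert to SI: T₁ = 43.97 minutes = 2638.2 s; T₂ = 23.51 hours = 84636 s.
T_syn = |T₁ · T₂ / (T₁ − T₂)|.
T_syn = |2638.2 · 84636 / (2638.2 − 84636)| s ≈ 2723 s = 45.38 minutes.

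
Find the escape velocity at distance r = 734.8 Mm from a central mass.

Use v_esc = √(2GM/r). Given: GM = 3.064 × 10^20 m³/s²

Convert to SI: r = 734.8 Mm = 7.348e+08 m.
Escape velocity comes from setting total energy to zero: ½v² − GM/r = 0 ⇒ v_esc = √(2GM / r).
v_esc = √(2 · 3.064e+20 / 7.348e+08) m/s ≈ 9.132e+05 m/s = 913.2 km/s.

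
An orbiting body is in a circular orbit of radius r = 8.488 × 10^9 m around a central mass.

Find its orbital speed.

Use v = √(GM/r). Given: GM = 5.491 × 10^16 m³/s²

For a circular orbit, gravity supplies the centripetal force, so v = √(GM / r).
v = √(5.491e+16 / 8.488e+09) m/s ≈ 2543 m/s = 2.543 km/s.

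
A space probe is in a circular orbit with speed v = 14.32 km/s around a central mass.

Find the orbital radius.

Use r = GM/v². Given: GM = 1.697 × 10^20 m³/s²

Convert to SI: v = 14.32 km/s = 14320 m/s.
For a circular orbit, v² = GM / r, so r = GM / v².
r = 1.697e+20 / (14320)² m ≈ 8.276e+11 m = 827.6 Gm.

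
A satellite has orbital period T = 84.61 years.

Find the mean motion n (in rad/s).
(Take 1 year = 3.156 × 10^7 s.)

Convert to SI: T = 84.61 years = 2.67029e+09 s.
n = 2π / T.
n = 2π / 2.67029e+09 s ≈ 2.353e-09 rad/s.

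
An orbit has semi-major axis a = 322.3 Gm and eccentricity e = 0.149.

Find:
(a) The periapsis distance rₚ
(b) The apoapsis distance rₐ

Convert to SI: a = 322.3 Gm = 3.223e+11 m.
(a) rₚ = a(1 − e) = 3.223e+11 · (1 − 0.149) = 3.223e+11 · 0.851 ≈ 2.743e+11 m = 274.3 Gm.
(b) rₐ = a(1 + e) = 3.223e+11 · (1 + 0.149) = 3.223e+11 · 1.149 ≈ 3.703e+11 m = 370.3 Gm.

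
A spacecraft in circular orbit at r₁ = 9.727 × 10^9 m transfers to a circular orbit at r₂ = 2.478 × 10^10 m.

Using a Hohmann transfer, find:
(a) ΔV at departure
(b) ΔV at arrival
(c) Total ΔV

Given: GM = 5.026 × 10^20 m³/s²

Transfer semi-major axis: a_t = (r₁ + r₂)/2 = (9.727e+09 + 2.478e+10)/2 = 1.72535e+10 m.
Circular speeds: v₁ = √(GM/r₁) = 227312 m/s, v₂ = √(GM/r₂) = 142417 m/s.
Transfer speeds (vis-viva v² = GM(2/r − 1/a_t)): v₁ᵗ = 272417 m/s, v₂ᵗ = 106933 m/s.
(a) ΔV₁ = |v₁ᵗ − v₁| ≈ 4.511e+04 m/s = 45.11 km/s.
(b) ΔV₂ = |v₂ − v₂ᵗ| ≈ 3.548e+04 m/s = 35.48 km/s.
(c) ΔV_total = ΔV₁ + ΔV₂ ≈ 8.059e+04 m/s = 80.59 km/s.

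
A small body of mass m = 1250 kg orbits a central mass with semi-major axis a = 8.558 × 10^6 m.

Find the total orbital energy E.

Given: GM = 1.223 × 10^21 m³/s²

E = −GMm / (2a).
E = −1.223e+21 · 1250 / (2 · 8.558e+06) J ≈ -8.932e+16 J = -89.32 PJ.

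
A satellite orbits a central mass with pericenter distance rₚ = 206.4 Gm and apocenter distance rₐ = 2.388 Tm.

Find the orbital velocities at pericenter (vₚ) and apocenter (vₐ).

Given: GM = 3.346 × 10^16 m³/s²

Convert to SI: rₚ = 206.4 Gm = 2.064e+11 m; rₐ = 2.388 Tm = 2.388e+12 m.
Use the vis-viva equation v² = GM(2/r − 1/a) with a = (rₚ + rₐ)/2 = (2.064e+11 + 2.388e+12)/2 = 1.2972e+12 m.
vₚ = √(GM · (2/rₚ − 1/a)) = √(3.346e+16 · (2/2.064e+11 − 1/1.2972e+12)) m/s ≈ 546.3 m/s = 546.3 m/s.
vₐ = √(GM · (2/rₐ − 1/a)) = √(3.346e+16 · (2/2.388e+12 − 1/1.2972e+12)) m/s ≈ 47.22 m/s = 47.22 m/s.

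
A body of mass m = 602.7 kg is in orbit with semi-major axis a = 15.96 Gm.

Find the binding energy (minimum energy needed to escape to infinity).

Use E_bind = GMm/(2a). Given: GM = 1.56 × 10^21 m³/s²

Convert to SI: a = 15.96 Gm = 1.596e+10 m.
Total orbital energy is E = −GMm/(2a); binding energy is E_bind = −E = GMm/(2a).
E_bind = 1.56e+21 · 602.7 / (2 · 1.596e+10) J ≈ 2.946e+13 J = 29.46 TJ.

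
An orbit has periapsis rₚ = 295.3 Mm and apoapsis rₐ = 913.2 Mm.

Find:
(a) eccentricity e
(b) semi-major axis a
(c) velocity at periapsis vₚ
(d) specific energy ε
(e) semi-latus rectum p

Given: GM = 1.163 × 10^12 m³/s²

Convert to SI: rₚ = 295.3 Mm = 2.953e+08 m; rₐ = 913.2 Mm = 9.132e+08 m.
(a) e = (rₐ − rₚ)/(rₐ + rₚ) = (9.132e+08 − 2.953e+08)/(9.132e+08 + 2.953e+08) ≈ 0.5113
(b) a = (rₚ + rₐ)/2 = (2.953e+08 + 9.132e+08)/2 ≈ 6.042e+08 m
(c) With a = (rₚ + rₐ)/2 = 6.0425e+08 m, vₚ = √(GM (2/rₚ − 1/a)) = √(1.163e+12 · (2/2.953e+08 − 1/6.0425e+08)) m/s ≈ 77.15 m/s
(d) With a = (rₚ + rₐ)/2 = 6.0425e+08 m, ε = −GM/(2a) = −1.163e+12/(2 · 6.0425e+08) J/kg ≈ -962.4 J/kg
(e) From a = (rₚ + rₐ)/2 = 6.0425e+08 m and e = (rₐ − rₚ)/(rₐ + rₚ) = 0.511295, p = a(1 − e²) = 6.0425e+08 · (1 − (0.511295)²) ≈ 4.463e+08 m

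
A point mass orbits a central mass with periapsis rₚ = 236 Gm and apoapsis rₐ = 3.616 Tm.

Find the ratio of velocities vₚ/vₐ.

Convert to SI: rₚ = 236 Gm = 2.36e+11 m; rₐ = 3.616 Tm = 3.616e+12 m.
Conservation of angular momentum gives rₚvₚ = rₐvₐ, so vₚ/vₐ = rₐ/rₚ.
vₚ/vₐ = 3.616e+12 / 2.36e+11 ≈ 15.32.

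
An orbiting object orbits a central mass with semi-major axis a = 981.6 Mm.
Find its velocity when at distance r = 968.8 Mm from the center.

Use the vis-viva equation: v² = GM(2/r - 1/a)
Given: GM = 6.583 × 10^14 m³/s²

Convert to SI: a = 981.6 Mm = 9.816e+08 m; r = 968.8 Mm = 9.688e+08 m.
Vis-viva: v = √(GM · (2/r − 1/a)).
2/r − 1/a = 2/9.688e+08 − 1/9.816e+08 = 1.04566e-09 m⁻¹.
v = √(6.583e+14 · 1.04566e-09) m/s ≈ 829.7 m/s = 829.7 m/s.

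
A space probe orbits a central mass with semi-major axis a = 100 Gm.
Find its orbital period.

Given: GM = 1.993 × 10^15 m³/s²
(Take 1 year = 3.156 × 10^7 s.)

Convert to SI: a = 100 Gm = 1e+11 m.
Kepler's third law: T = 2π √(a³ / GM).
Substituting a = 1e+11 m and GM = 1.993e+15 m³/s²:
T = 2π √((1e+11)³ / 1.993e+15) s
T ≈ 4.451e+09 s = 141 years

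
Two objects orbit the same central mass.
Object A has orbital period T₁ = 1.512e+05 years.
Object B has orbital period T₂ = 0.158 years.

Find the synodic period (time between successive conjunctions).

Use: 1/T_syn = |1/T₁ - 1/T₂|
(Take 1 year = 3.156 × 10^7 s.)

Convert to SI: T₁ = 1.512e+05 years = 4.77187e+12 s; T₂ = 0.158 years = 4.98648e+06 s.
T_syn = |T₁ · T₂ / (T₁ − T₂)|.
T_syn = |4.77187e+12 · 4.98648e+06 / (4.77187e+12 − 4.98648e+06)| s ≈ 4.986e+06 s = 0.158 years.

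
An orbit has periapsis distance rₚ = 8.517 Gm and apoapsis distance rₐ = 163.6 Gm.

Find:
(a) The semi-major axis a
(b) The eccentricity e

Convert to SI: rₚ = 8.517 Gm = 8.517e+09 m; rₐ = 163.6 Gm = 1.636e+11 m.
(a) a = (rₚ + rₐ) / 2 = (8.517e+09 + 1.636e+11) / 2 ≈ 8.606e+10 m = 86.06 Gm.
(b) e = (rₐ − rₚ) / (rₐ + rₚ) = (1.636e+11 − 8.517e+09) / (1.636e+11 + 8.517e+09) ≈ 0.901.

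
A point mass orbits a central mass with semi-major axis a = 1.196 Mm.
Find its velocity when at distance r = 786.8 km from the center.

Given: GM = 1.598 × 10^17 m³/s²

Convert to SI: a = 1.196 Mm = 1.196e+06 m; r = 786.8 km = 786800 m.
Vis-viva: v = √(GM · (2/r − 1/a)).
2/r − 1/a = 2/786800 − 1/1.196e+06 = 1.70582e-06 m⁻¹.
v = √(1.598e+17 · 1.70582e-06) m/s ≈ 5.221e+05 m/s = 522.1 km/s.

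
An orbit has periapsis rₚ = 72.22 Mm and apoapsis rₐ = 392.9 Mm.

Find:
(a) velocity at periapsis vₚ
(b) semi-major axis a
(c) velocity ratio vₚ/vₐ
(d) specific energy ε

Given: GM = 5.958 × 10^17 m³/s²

Convert to SI: rₚ = 72.22 Mm = 7.222e+07 m; rₐ = 392.9 Mm = 3.929e+08 m.
(a) With a = (rₚ + rₐ)/2 = 2.3256e+08 m, vₚ = √(GM (2/rₚ − 1/a)) = √(5.958e+17 · (2/7.222e+07 − 1/2.3256e+08)) m/s ≈ 1.181e+05 m/s
(b) a = (rₚ + rₐ)/2 = (7.222e+07 + 3.929e+08)/2 ≈ 2.326e+08 m
(c) Conservation of angular momentum (rₚvₚ = rₐvₐ) gives vₚ/vₐ = rₐ/rₚ = 3.929e+08/7.222e+07 ≈ 5.44
(d) With a = (rₚ + rₐ)/2 = 2.3256e+08 m, ε = −GM/(2a) = −5.958e+17/(2 · 2.3256e+08) J/kg ≈ -1.281e+09 J/kg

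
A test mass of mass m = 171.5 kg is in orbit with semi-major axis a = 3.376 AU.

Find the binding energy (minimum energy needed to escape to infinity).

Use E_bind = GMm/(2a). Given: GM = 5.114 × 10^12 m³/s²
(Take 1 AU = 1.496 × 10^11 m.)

Convert to SI: a = 3.376 AU = 5.0505e+11 m.
Total orbital energy is E = −GMm/(2a); binding energy is E_bind = −E = GMm/(2a).
E_bind = 5.114e+12 · 171.5 / (2 · 5.0505e+11) J ≈ 868.3 J = 868.3 J.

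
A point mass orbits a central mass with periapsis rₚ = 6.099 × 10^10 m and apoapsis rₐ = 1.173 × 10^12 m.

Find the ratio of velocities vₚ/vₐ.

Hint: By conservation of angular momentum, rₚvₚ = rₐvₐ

Conservation of angular momentum gives rₚvₚ = rₐvₐ, so vₚ/vₐ = rₐ/rₚ.
vₚ/vₐ = 1.173e+12 / 6.099e+10 ≈ 19.23.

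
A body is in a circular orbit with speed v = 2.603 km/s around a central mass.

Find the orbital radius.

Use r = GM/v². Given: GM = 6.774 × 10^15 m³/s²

Convert to SI: v = 2.603 km/s = 2603 m/s.
For a circular orbit, v² = GM / r, so r = GM / v².
r = 6.774e+15 / (2603)² m ≈ 9.998e+08 m = 999.8 Mm.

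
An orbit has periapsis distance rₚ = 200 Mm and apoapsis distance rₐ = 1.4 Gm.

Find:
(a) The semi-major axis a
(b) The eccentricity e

Convert to SI: rₚ = 200 Mm = 2e+08 m; rₐ = 1.4 Gm = 1.4e+09 m.
(a) a = (rₚ + rₐ) / 2 = (2e+08 + 1.4e+09) / 2 ≈ 8e+08 m = 800 Mm.
(b) e = (rₐ − rₚ) / (rₐ + rₚ) = (1.4e+09 − 2e+08) / (1.4e+09 + 2e+08) ≈ 0.75.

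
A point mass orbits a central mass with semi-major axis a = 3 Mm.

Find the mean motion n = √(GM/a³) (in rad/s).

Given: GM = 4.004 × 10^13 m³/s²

Convert to SI: a = 3 Mm = 3e+06 m.
n = √(GM / a³).
n = √(4.004e+13 / (3e+06)³) rad/s ≈ 0.001218 rad/s.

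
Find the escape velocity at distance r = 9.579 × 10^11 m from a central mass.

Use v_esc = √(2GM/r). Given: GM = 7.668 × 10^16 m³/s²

Escape velocity comes from setting total energy to zero: ½v² − GM/r = 0 ⇒ v_esc = √(2GM / r).
v_esc = √(2 · 7.668e+16 / 9.579e+11) m/s ≈ 400.1 m/s = 400.1 m/s.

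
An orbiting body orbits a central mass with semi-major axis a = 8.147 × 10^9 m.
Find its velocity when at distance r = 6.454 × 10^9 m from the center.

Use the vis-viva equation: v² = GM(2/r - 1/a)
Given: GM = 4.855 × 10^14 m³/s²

Vis-viva: v = √(GM · (2/r − 1/a)).
2/r − 1/a = 2/6.454e+09 − 1/8.147e+09 = 1.87141e-10 m⁻¹.
v = √(4.855e+14 · 1.87141e-10) m/s ≈ 301.4 m/s = 301.4 m/s.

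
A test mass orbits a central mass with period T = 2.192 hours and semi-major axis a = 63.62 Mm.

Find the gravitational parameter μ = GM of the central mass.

Convert to SI: T = 2.192 hours = 7891.2 s; a = 63.62 Mm = 6.362e+07 m.
GM = 4π² · a³ / T².
GM = 4π² · (6.362e+07)³ / (7891.2)² m³/s² ≈ 1.633e+17 m³/s² = 1.633 × 10^17 m³/s².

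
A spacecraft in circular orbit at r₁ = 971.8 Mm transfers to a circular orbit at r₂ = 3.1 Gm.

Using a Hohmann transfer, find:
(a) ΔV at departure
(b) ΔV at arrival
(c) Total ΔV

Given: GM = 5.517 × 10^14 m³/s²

Convert to SI: r₁ = 971.8 Mm = 9.718e+08 m; r₂ = 3.1 Gm = 3.1e+09 m.
Transfer semi-major axis: a_t = (r₁ + r₂)/2 = (9.718e+08 + 3.1e+09)/2 = 2.0359e+09 m.
Circular speeds: v₁ = √(GM/r₁) = 753.465 m/s, v₂ = √(GM/r₂) = 421.862 m/s.
Transfer speeds (vis-viva v² = GM(2/r − 1/a_t)): v₁ᵗ = 929.749 m/s, v₂ᵗ = 291.461 m/s.
(a) ΔV₁ = |v₁ᵗ − v₁| ≈ 176.3 m/s = 176.3 m/s.
(b) ΔV₂ = |v₂ − v₂ᵗ| ≈ 130.4 m/s = 130.4 m/s.
(c) ΔV_total = ΔV₁ + ΔV₂ ≈ 306.7 m/s = 306.7 m/s.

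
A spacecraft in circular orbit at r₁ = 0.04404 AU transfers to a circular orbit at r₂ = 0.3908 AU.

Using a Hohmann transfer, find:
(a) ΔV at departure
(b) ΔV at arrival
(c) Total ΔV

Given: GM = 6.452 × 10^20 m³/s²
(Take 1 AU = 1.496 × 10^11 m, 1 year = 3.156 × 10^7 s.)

Convert to SI: r₁ = 0.04404 AU = 6.58838e+09 m; r₂ = 0.3908 AU = 5.84637e+10 m.
Transfer semi-major axis: a_t = (r₁ + r₂)/2 = (6.58838e+09 + 5.84637e+10)/2 = 3.2526e+10 m.
Circular speeds: v₁ = √(GM/r₁) = 312938 m/s, v₂ = √(GM/r₂) = 105052 m/s.
Transfer speeds (vis-viva v² = GM(2/r − 1/a_t)): v₁ᵗ = 419551 m/s, v₂ᵗ = 47280.1 m/s.
(a) ΔV₁ = |v₁ᵗ − v₁| ≈ 1.066e+05 m/s = 22.49 AU/year.
(b) ΔV₂ = |v₂ − v₂ᵗ| ≈ 5.777e+04 m/s = 12.19 AU/year.
(c) ΔV_total = ΔV₁ + ΔV₂ ≈ 1.644e+05 m/s = 34.68 AU/year.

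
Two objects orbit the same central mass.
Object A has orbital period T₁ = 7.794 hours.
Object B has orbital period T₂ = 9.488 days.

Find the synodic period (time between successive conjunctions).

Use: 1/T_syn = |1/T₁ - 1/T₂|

Convert to SI: T₁ = 7.794 hours = 28058.4 s; T₂ = 9.488 days = 819763 s.
T_syn = |T₁ · T₂ / (T₁ − T₂)|.
T_syn = |28058.4 · 819763 / (28058.4 − 819763)| s ≈ 2.905e+04 s = 8.07 hours.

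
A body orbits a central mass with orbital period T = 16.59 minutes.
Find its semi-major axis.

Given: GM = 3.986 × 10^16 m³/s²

Convert to SI: T = 16.59 minutes = 995.4 s.
Invert Kepler's third law: a = (GM · T² / (4π²))^(1/3).
Substituting T = 995.4 s and GM = 3.986e+16 m³/s²:
a = (3.986e+16 · (995.4)² / (4π²))^(1/3) m
a ≈ 1e+07 m = 10 Mm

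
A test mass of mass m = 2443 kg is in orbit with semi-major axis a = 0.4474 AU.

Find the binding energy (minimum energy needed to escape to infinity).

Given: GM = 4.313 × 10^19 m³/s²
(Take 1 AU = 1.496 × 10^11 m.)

Convert to SI: a = 0.4474 AU = 6.6931e+10 m.
Total orbital energy is E = −GMm/(2a); binding energy is E_bind = −E = GMm/(2a).
E_bind = 4.313e+19 · 2443 / (2 · 6.6931e+10) J ≈ 7.871e+11 J = 787.1 GJ.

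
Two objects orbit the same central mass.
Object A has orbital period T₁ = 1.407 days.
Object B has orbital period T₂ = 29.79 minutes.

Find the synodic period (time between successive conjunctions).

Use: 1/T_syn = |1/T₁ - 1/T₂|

Convert to SI: T₁ = 1.407 days = 121565 s; T₂ = 29.79 minutes = 1787.4 s.
T_syn = |T₁ · T₂ / (T₁ − T₂)|.
T_syn = |121565 · 1787.4 / (121565 − 1787.4)| s ≈ 1814 s = 30.23 minutes.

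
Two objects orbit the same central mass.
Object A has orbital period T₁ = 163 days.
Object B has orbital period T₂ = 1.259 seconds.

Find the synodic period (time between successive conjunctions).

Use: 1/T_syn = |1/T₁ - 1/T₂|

Convert to SI: T₁ = 163 days = 1.40832e+07 s.
T_syn = |T₁ · T₂ / (T₁ − T₂)|.
T_syn = |1.40832e+07 · 1.259 / (1.40832e+07 − 1.259)| s ≈ 1.259 s = 1.259 seconds.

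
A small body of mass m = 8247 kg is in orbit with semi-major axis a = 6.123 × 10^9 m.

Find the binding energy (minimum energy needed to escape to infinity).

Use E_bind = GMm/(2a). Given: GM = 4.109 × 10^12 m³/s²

Total orbital energy is E = −GMm/(2a); binding energy is E_bind = −E = GMm/(2a).
E_bind = 4.109e+12 · 8247 / (2 · 6.123e+09) J ≈ 2.767e+06 J = 2.767 MJ.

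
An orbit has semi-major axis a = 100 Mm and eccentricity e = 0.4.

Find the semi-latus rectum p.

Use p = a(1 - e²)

Convert to SI: a = 100 Mm = 1e+08 m.
p = a (1 − e²).
p = 1e+08 · (1 − (0.4)²) = 1e+08 · 0.84 ≈ 8.4e+07 m = 84 Mm.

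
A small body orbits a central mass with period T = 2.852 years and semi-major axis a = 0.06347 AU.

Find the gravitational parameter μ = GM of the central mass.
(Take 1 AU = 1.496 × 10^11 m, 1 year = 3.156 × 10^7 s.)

Convert to SI: T = 2.852 years = 9.00091e+07 s; a = 0.06347 AU = 9.49511e+09 m.
GM = 4π² · a³ / T².
GM = 4π² · (9.49511e+09)³ / (9.00091e+07)² m³/s² ≈ 4.171e+15 m³/s² = 4.171 × 10^15 m³/s².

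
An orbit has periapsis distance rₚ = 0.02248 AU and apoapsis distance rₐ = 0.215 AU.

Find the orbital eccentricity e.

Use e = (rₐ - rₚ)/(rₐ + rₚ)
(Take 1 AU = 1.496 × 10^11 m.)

Convert to SI: rₚ = 0.02248 AU = 3.36301e+09 m; rₐ = 0.215 AU = 3.2164e+10 m.
e = (rₐ − rₚ) / (rₐ + rₚ).
e = (3.2164e+10 − 3.36301e+09) / (3.2164e+10 + 3.36301e+09) = 2.8801e+10 / 3.5527e+10 ≈ 0.8107.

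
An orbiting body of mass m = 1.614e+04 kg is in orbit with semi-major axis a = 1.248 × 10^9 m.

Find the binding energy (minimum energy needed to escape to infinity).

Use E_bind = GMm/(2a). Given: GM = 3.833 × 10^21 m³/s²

Total orbital energy is E = −GMm/(2a); binding energy is E_bind = −E = GMm/(2a).
E_bind = 3.833e+21 · 1.614e+04 / (2 · 1.248e+09) J ≈ 2.479e+16 J = 24.79 PJ.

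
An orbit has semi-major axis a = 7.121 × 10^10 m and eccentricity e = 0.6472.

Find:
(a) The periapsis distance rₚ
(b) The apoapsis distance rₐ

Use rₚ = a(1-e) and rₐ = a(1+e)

(a) rₚ = a(1 − e) = 7.121e+10 · (1 − 0.6472) = 7.121e+10 · 0.3528 ≈ 2.512e+10 m = 2.512 × 10^10 m.
(b) rₐ = a(1 + e) = 7.121e+10 · (1 + 0.6472) = 7.121e+10 · 1.6472 ≈ 1.173e+11 m = 1.173 × 10^11 m.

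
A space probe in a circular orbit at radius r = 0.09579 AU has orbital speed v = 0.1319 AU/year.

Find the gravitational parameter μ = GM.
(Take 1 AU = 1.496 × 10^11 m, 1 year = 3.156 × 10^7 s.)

Convert to SI: r = 0.09579 AU = 1.43302e+10 m; v = 0.1319 AU/year = 625.229 m/s.
For a circular orbit v² = GM/r, so GM = v² · r.
GM = (625.229)² · 1.43302e+10 m³/s² ≈ 5.602e+15 m³/s² = 5.602 × 10^15 m³/s².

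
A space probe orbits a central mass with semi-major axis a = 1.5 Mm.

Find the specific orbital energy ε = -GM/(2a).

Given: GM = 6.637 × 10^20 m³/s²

Convert to SI: a = 1.5 Mm = 1.5e+06 m.
ε = −GM / (2a).
ε = −6.637e+20 / (2 · 1.5e+06) J/kg ≈ -2.212e+14 J/kg = -2.212e+05 GJ/kg.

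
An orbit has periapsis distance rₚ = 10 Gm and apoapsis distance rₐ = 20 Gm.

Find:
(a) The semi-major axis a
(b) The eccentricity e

Convert to SI: rₚ = 10 Gm = 1e+10 m; rₐ = 20 Gm = 2e+10 m.
(a) a = (rₚ + rₐ) / 2 = (1e+10 + 2e+10) / 2 ≈ 1.5e+10 m = 15 Gm.
(b) e = (rₐ − rₚ) / (rₐ + rₚ) = (2e+10 − 1e+10) / (2e+10 + 1e+10) ≈ 0.3333.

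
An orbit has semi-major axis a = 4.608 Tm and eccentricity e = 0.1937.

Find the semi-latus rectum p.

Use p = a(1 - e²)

Convert to SI: a = 4.608 Tm = 4.608e+12 m.
p = a (1 − e²).
p = 4.608e+12 · (1 − (0.1937)²) = 4.608e+12 · 0.96248 ≈ 4.435e+12 m = 4.435 Tm.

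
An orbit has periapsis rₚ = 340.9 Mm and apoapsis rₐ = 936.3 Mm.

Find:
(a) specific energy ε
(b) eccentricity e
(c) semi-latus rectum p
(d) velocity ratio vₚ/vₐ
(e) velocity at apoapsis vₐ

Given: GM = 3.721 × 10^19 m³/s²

Convert to SI: rₚ = 340.9 Mm = 3.409e+08 m; rₐ = 936.3 Mm = 9.363e+08 m.
(a) With a = (rₚ + rₐ)/2 = 6.386e+08 m, ε = −GM/(2a) = −3.721e+19/(2 · 6.386e+08) J/kg ≈ -2.913e+10 J/kg
(b) e = (rₐ − rₚ)/(rₐ + rₚ) = (9.363e+08 − 3.409e+08)/(9.363e+08 + 3.409e+08) ≈ 0.4662
(c) From a = (rₚ + rₐ)/2 = 6.386e+08 m and e = (rₐ − rₚ)/(rₐ + rₚ) = 0.466176, p = a(1 − e²) = 6.386e+08 · (1 − (0.466176)²) ≈ 4.998e+08 m
(d) Conservation of angular momentum (rₚvₚ = rₐvₐ) gives vₚ/vₐ = rₐ/rₚ = 9.363e+08/3.409e+08 ≈ 2.747
(e) With a = (rₚ + rₐ)/2 = 6.386e+08 m, vₐ = √(GM (2/rₐ − 1/a)) = √(3.721e+19 · (2/9.363e+08 − 1/6.386e+08)) m/s ≈ 1.457e+05 m/s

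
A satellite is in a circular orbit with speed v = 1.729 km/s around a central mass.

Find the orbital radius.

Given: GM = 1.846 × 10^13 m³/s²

Convert to SI: v = 1.729 km/s = 1729 m/s.
For a circular orbit, v² = GM / r, so r = GM / v².
r = 1.846e+13 / (1729)² m ≈ 6.175e+06 m = 6.175 Mm.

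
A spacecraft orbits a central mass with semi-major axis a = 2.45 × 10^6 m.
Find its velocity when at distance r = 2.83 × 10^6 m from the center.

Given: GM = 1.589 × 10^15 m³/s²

Vis-viva: v = √(GM · (2/r − 1/a)).
2/r − 1/a = 2/2.83e+06 − 1/2.45e+06 = 2.98551e-07 m⁻¹.
v = √(1.589e+15 · 2.98551e-07) m/s ≈ 2.178e+04 m/s = 21.78 km/s.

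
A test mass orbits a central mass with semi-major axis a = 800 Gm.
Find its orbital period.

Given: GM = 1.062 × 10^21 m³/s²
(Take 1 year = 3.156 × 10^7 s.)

Convert to SI: a = 800 Gm = 8e+11 m.
Kepler's third law: T = 2π √(a³ / GM).
Substituting a = 8e+11 m and GM = 1.062e+21 m³/s²:
T = 2π √((8e+11)³ / 1.062e+21) s
T ≈ 1.38e+08 s = 4.371 years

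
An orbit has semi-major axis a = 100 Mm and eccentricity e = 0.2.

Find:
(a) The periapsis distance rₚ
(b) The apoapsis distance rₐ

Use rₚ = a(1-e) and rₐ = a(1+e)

Convert to SI: a = 100 Mm = 1e+08 m.
(a) rₚ = a(1 − e) = 1e+08 · (1 − 0.2) = 1e+08 · 0.8 ≈ 8e+07 m = 80 Mm.
(b) rₐ = a(1 + e) = 1e+08 · (1 + 0.2) = 1e+08 · 1.2 ≈ 1.2e+08 m = 120 Mm.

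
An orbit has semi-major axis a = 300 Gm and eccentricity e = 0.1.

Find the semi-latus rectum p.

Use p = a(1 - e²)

Convert to SI: a = 300 Gm = 3e+11 m.
p = a (1 − e²).
p = 3e+11 · (1 − (0.1)²) = 3e+11 · 0.99 ≈ 2.97e+11 m = 297 Gm.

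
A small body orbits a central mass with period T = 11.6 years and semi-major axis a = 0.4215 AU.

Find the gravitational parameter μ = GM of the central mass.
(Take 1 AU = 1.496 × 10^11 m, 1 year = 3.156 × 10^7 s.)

Convert to SI: T = 11.6 years = 3.66096e+08 s; a = 0.4215 AU = 6.30564e+10 m.
GM = 4π² · a³ / T².
GM = 4π² · (6.30564e+10)³ / (3.66096e+08)² m³/s² ≈ 7.385e+16 m³/s² = 7.385 × 10^16 m³/s².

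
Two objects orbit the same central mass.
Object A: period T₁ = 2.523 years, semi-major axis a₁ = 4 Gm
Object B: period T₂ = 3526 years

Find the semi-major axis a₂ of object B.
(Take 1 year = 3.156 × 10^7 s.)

Convert to SI: T₁ = 2.523 years = 7.96259e+07 s; a₁ = 4 Gm = 4e+09 m; T₂ = 3526 years = 1.11281e+11 s.
Kepler's third law: (T₁/T₂)² = (a₁/a₂)³ ⇒ a₂ = a₁ · (T₂/T₁)^(2/3).
T₂/T₁ = 1.11281e+11 / 7.96259e+07 = 1397.54.
a₂ = 4e+09 · (1397.54)^(2/3) m ≈ 5e+11 m = 500 Gm.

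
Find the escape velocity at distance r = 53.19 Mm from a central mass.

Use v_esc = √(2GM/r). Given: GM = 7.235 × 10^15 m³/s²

Convert to SI: r = 53.19 Mm = 5.319e+07 m.
Escape velocity comes from setting total energy to zero: ½v² − GM/r = 0 ⇒ v_esc = √(2GM / r).
v_esc = √(2 · 7.235e+15 / 5.319e+07) m/s ≈ 1.649e+04 m/s = 16.49 km/s.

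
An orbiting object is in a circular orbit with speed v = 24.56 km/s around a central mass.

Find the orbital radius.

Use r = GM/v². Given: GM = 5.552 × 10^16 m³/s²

Convert to SI: v = 24.56 km/s = 24560 m/s.
For a circular orbit, v² = GM / r, so r = GM / v².
r = 5.552e+16 / (24560)² m ≈ 9.204e+07 m = 92.04 Mm.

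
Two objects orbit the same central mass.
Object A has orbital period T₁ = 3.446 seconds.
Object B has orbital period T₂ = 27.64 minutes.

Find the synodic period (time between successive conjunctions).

Convert to SI: T₂ = 27.64 minutes = 1658.4 s.
T_syn = |T₁ · T₂ / (T₁ − T₂)|.
T_syn = |3.446 · 1658.4 / (3.446 − 1658.4)| s ≈ 3.453 s = 3.453 seconds.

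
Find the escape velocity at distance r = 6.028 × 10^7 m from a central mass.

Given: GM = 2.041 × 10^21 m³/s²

Escape velocity comes from setting total energy to zero: ½v² − GM/r = 0 ⇒ v_esc = √(2GM / r).
v_esc = √(2 · 2.041e+21 / 6.028e+07) m/s ≈ 8.229e+06 m/s = 8229 km/s.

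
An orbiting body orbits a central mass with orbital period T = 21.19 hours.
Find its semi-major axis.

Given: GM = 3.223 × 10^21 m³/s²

Convert to SI: T = 21.19 hours = 76284 s.
Invert Kepler's third law: a = (GM · T² / (4π²))^(1/3).
Substituting T = 76284 s and GM = 3.223e+21 m³/s²:
a = (3.223e+21 · (76284)² / (4π²))^(1/3) m
a ≈ 7.803e+09 m = 7.803 Gm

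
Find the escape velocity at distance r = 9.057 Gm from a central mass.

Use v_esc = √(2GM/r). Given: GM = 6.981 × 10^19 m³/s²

Convert to SI: r = 9.057 Gm = 9.057e+09 m.
Escape velocity comes from setting total energy to zero: ½v² − GM/r = 0 ⇒ v_esc = √(2GM / r).
v_esc = √(2 · 6.981e+19 / 9.057e+09) m/s ≈ 1.242e+05 m/s = 124.2 km/s.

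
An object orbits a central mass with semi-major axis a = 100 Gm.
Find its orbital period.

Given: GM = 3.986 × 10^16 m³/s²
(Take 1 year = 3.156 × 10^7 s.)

Convert to SI: a = 100 Gm = 1e+11 m.
Kepler's third law: T = 2π √(a³ / GM).
Substituting a = 1e+11 m and GM = 3.986e+16 m³/s²:
T = 2π √((1e+11)³ / 3.986e+16) s
T ≈ 9.952e+08 s = 31.53 years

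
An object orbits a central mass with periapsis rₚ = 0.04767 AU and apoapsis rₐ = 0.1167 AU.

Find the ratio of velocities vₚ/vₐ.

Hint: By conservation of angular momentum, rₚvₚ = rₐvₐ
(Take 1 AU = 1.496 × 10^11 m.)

Convert to SI: rₚ = 0.04767 AU = 7.13143e+09 m; rₐ = 0.1167 AU = 1.74583e+10 m.
Conservation of angular momentum gives rₚvₚ = rₐvₐ, so vₚ/vₐ = rₐ/rₚ.
vₚ/vₐ = 1.74583e+10 / 7.13143e+09 ≈ 2.448.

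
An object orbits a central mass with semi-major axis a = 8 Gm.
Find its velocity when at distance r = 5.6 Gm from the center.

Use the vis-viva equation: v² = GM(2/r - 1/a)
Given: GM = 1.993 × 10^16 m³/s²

Convert to SI: a = 8 Gm = 8e+09 m; r = 5.6 Gm = 5.6e+09 m.
Vis-viva: v = √(GM · (2/r − 1/a)).
2/r − 1/a = 2/5.6e+09 − 1/8e+09 = 2.32143e-10 m⁻¹.
v = √(1.993e+16 · 2.32143e-10) m/s ≈ 2151 m/s = 2.151 km/s.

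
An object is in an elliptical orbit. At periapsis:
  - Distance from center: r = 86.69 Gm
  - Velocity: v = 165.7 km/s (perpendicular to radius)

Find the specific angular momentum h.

Convert to SI: r = 86.69 Gm = 8.669e+10 m; v = 165.7 km/s = 165700 m/s.
With v perpendicular to r, h = r · v.
h = 8.669e+10 · 165700 m²/s ≈ 1.436e+16 m²/s.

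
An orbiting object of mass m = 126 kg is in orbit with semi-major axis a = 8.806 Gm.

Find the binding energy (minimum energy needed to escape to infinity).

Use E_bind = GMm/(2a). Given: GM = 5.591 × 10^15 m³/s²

Convert to SI: a = 8.806 Gm = 8.806e+09 m.
Total orbital energy is E = −GMm/(2a); binding energy is E_bind = −E = GMm/(2a).
E_bind = 5.591e+15 · 126 / (2 · 8.806e+09) J ≈ 4e+07 J = 40 MJ.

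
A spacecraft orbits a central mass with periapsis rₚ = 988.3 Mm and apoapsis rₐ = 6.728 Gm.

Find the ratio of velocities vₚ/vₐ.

Convert to SI: rₚ = 988.3 Mm = 9.883e+08 m; rₐ = 6.728 Gm = 6.728e+09 m.
Conservation of angular momentum gives rₚvₚ = rₐvₐ, so vₚ/vₐ = rₐ/rₚ.
vₚ/vₐ = 6.728e+09 / 9.883e+08 ≈ 6.808.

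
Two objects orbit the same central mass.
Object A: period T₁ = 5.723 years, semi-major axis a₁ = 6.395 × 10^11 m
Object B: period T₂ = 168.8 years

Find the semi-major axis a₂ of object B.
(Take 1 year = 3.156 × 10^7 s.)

Convert to SI: T₁ = 5.723 years = 1.80618e+08 s; T₂ = 168.8 years = 5.32733e+09 s.
Kepler's third law: (T₁/T₂)² = (a₁/a₂)³ ⇒ a₂ = a₁ · (T₂/T₁)^(2/3).
T₂/T₁ = 5.32733e+09 / 1.80618e+08 = 29.495.
a₂ = 6.395e+11 · (29.495)^(2/3) m ≈ 6.105e+12 m = 6.105 × 10^12 m.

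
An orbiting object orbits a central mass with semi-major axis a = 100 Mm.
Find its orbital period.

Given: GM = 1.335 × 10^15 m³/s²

Convert to SI: a = 100 Mm = 1e+08 m.
Kepler's third law: T = 2π √(a³ / GM).
Substituting a = 1e+08 m and GM = 1.335e+15 m³/s²:
T = 2π √((1e+08)³ / 1.335e+15) s
T ≈ 1.72e+05 s = 1.99 days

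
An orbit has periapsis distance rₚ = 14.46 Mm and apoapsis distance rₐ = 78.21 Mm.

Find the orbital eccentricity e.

Convert to SI: rₚ = 14.46 Mm = 1.446e+07 m; rₐ = 78.21 Mm = 7.821e+07 m.
e = (rₐ − rₚ) / (rₐ + rₚ).
e = (7.821e+07 − 1.446e+07) / (7.821e+07 + 1.446e+07) = 6.375e+07 / 9.267e+07 ≈ 0.6879.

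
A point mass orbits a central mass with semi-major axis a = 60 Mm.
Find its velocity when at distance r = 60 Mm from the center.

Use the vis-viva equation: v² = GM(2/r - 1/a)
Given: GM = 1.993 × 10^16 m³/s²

Convert to SI: a = 60 Mm = 6e+07 m; r = 60 Mm = 6e+07 m.
Vis-viva: v = √(GM · (2/r − 1/a)).
2/r − 1/a = 2/6e+07 − 1/6e+07 = 1.66667e-08 m⁻¹.
v = √(1.993e+16 · 1.66667e-08) m/s ≈ 1.823e+04 m/s = 18.23 km/s.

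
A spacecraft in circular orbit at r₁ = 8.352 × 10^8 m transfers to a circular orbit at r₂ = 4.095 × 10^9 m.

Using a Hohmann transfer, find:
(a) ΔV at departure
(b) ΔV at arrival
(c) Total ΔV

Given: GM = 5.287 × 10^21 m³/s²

Transfer semi-major axis: a_t = (r₁ + r₂)/2 = (8.352e+08 + 4.095e+09)/2 = 2.4651e+09 m.
Circular speeds: v₁ = √(GM/r₁) = 2.51599e+06 m/s, v₂ = √(GM/r₂) = 1.13626e+06 m/s.
Transfer speeds (vis-viva v² = GM(2/r − 1/a_t)): v₁ᵗ = 3.24279e+06 m/s, v₂ᵗ = 661387 m/s.
(a) ΔV₁ = |v₁ᵗ − v₁| ≈ 7.268e+05 m/s = 726.8 km/s.
(b) ΔV₂ = |v₂ − v₂ᵗ| ≈ 4.749e+05 m/s = 474.9 km/s.
(c) ΔV_total = ΔV₁ + ΔV₂ ≈ 1.202e+06 m/s = 1202 km/s.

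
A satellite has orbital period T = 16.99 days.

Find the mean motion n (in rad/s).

Convert to SI: T = 16.99 days = 1.46794e+06 s.
n = 2π / T.
n = 2π / 1.46794e+06 s ≈ 4.28e-06 rad/s.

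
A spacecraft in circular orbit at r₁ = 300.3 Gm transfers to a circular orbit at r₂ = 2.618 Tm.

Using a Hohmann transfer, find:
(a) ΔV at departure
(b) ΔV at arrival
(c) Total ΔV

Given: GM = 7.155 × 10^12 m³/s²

Convert to SI: r₁ = 300.3 Gm = 3.003e+11 m; r₂ = 2.618 Tm = 2.618e+12 m.
Transfer semi-major axis: a_t = (r₁ + r₂)/2 = (3.003e+11 + 2.618e+12)/2 = 1.45915e+12 m.
Circular speeds: v₁ = √(GM/r₁) = 4.88121 m/s, v₂ = √(GM/r₂) = 1.65318 m/s.
Transfer speeds (vis-viva v² = GM(2/r − 1/a_t)): v₁ᵗ = 6.53826 m/s, v₂ᵗ = 0.749977 m/s.
(a) ΔV₁ = |v₁ᵗ − v₁| ≈ 1.657 m/s = 1.657 m/s.
(b) ΔV₂ = |v₂ − v₂ᵗ| ≈ 0.9032 m/s = 0.9032 m/s.
(c) ΔV_total = ΔV₁ + ΔV₂ ≈ 2.56 m/s = 2.56 m/s.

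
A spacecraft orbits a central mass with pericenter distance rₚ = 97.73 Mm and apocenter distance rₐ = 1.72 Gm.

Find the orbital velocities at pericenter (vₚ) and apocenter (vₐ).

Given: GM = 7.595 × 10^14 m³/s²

Convert to SI: rₚ = 97.73 Mm = 9.773e+07 m; rₐ = 1.72 Gm = 1.72e+09 m.
Use the vis-viva equation v² = GM(2/r − 1/a) with a = (rₚ + rₐ)/2 = (9.773e+07 + 1.72e+09)/2 = 9.08865e+08 m.
vₚ = √(GM · (2/rₚ − 1/a)) = √(7.595e+14 · (2/9.773e+07 − 1/9.08865e+08)) m/s ≈ 3835 m/s = 3.835 km/s.
vₐ = √(GM · (2/rₐ − 1/a)) = √(7.595e+14 · (2/1.72e+09 − 1/9.08865e+08)) m/s ≈ 217.9 m/s = 217.9 m/s.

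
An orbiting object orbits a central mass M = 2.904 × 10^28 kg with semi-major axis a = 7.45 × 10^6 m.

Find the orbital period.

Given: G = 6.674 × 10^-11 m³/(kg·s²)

GM = G · M = 6.674e-11 · 2.904e+28 = 1.93813e+18 m³/s².
Kepler's third law: T = 2π √(a³ / GM).
Substituting a = 7.45e+06 m and GM = 1.93813e+18 m³/s²:
T = 2π √((7.45e+06)³ / 1.93813e+18) s
T ≈ 91.77 s = 1.53 minutes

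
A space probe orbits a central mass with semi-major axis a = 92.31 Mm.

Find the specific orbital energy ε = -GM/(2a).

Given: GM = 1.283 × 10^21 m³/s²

Convert to SI: a = 92.31 Mm = 9.231e+07 m.
ε = −GM / (2a).
ε = −1.283e+21 / (2 · 9.231e+07) J/kg ≈ -6.949e+12 J/kg = -6949 GJ/kg.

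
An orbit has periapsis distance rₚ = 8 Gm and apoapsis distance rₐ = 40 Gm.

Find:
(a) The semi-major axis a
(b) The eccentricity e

Convert to SI: rₚ = 8 Gm = 8e+09 m; rₐ = 40 Gm = 4e+10 m.
(a) a = (rₚ + rₐ) / 2 = (8e+09 + 4e+10) / 2 ≈ 2.4e+10 m = 24 Gm.
(b) e = (rₐ − rₚ) / (rₐ + rₚ) = (4e+10 − 8e+09) / (4e+10 + 8e+09) ≈ 0.6667.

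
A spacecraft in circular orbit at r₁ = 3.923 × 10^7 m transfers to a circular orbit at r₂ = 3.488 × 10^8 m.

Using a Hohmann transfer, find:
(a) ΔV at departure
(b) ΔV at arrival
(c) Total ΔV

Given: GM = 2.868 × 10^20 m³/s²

Transfer semi-major axis: a_t = (r₁ + r₂)/2 = (3.923e+07 + 3.488e+08)/2 = 1.94015e+08 m.
Circular speeds: v₁ = √(GM/r₁) = 2.70384e+06 m/s, v₂ = √(GM/r₂) = 906779 m/s.
Transfer speeds (vis-viva v² = GM(2/r − 1/a_t)): v₁ᵗ = 3.62536e+06 m/s, v₂ᵗ = 407749 m/s.
(a) ΔV₁ = |v₁ᵗ − v₁| ≈ 9.215e+05 m/s = 921.5 km/s.
(b) ΔV₂ = |v₂ − v₂ᵗ| ≈ 4.99e+05 m/s = 499 km/s.
(c) ΔV_total = ΔV₁ + ΔV₂ ≈ 1.421e+06 m/s = 1421 km/s.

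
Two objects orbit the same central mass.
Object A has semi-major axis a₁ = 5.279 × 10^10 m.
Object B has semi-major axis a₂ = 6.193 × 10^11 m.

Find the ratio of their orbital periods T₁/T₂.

From Kepler's third law, (T₁/T₂)² = (a₁/a₂)³, so T₁/T₂ = (a₁/a₂)^(3/2).
a₁/a₂ = 5.279e+10 / 6.193e+11 = 0.0852414.
T₁/T₂ = (0.0852414)^(3/2) ≈ 0.02489.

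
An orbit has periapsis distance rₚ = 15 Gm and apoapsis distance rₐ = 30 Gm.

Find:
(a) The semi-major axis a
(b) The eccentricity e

Convert to SI: rₚ = 15 Gm = 1.5e+10 m; rₐ = 30 Gm = 3e+10 m.
(a) a = (rₚ + rₐ) / 2 = (1.5e+10 + 3e+10) / 2 ≈ 2.25e+10 m = 22.5 Gm.
(b) e = (rₐ − rₚ) / (rₐ + rₚ) = (3e+10 − 1.5e+10) / (3e+10 + 1.5e+10) ≈ 0.3333.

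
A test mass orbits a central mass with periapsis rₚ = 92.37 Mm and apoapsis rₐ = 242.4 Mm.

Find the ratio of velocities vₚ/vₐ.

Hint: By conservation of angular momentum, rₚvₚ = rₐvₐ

Convert to SI: rₚ = 92.37 Mm = 9.237e+07 m; rₐ = 242.4 Mm = 2.424e+08 m.
Conservation of angular momentum gives rₚvₚ = rₐvₐ, so vₚ/vₐ = rₐ/rₚ.
vₚ/vₐ = 2.424e+08 / 9.237e+07 ≈ 2.624.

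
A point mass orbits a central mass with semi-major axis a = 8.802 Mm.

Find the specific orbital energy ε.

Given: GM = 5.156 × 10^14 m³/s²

Convert to SI: a = 8.802 Mm = 8.802e+06 m.
ε = −GM / (2a).
ε = −5.156e+14 / (2 · 8.802e+06) J/kg ≈ -2.929e+07 J/kg = -29.29 MJ/kg.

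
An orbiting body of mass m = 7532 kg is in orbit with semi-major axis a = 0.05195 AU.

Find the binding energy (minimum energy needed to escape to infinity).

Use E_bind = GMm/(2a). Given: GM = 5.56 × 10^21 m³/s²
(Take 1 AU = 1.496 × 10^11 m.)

Convert to SI: a = 0.05195 AU = 7.77172e+09 m.
Total orbital energy is E = −GMm/(2a); binding energy is E_bind = −E = GMm/(2a).
E_bind = 5.56e+21 · 7532 / (2 · 7.77172e+09) J ≈ 2.694e+15 J = 2.694 PJ.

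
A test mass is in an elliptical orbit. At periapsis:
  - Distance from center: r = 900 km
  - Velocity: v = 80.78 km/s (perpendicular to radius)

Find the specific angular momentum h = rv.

Convert to SI: r = 900 km = 900000 m; v = 80.78 km/s = 80780 m/s.
With v perpendicular to r, h = r · v.
h = 900000 · 80780 m²/s ≈ 7.27e+10 m²/s.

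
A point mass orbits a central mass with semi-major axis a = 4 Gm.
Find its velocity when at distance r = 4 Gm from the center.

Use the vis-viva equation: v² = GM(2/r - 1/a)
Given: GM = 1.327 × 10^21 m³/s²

Convert to SI: a = 4 Gm = 4e+09 m; r = 4 Gm = 4e+09 m.
Vis-viva: v = √(GM · (2/r − 1/a)).
2/r − 1/a = 2/4e+09 − 1/4e+09 = 2.5e-10 m⁻¹.
v = √(1.327e+21 · 2.5e-10) m/s ≈ 5.76e+05 m/s = 576 km/s.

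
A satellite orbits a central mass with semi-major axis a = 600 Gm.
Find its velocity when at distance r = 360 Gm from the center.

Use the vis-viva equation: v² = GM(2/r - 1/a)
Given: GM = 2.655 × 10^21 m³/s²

Convert to SI: a = 600 Gm = 6e+11 m; r = 360 Gm = 3.6e+11 m.
Vis-viva: v = √(GM · (2/r − 1/a)).
2/r − 1/a = 2/3.6e+11 − 1/6e+11 = 3.88889e-12 m⁻¹.
v = √(2.655e+21 · 3.88889e-12) m/s ≈ 1.016e+05 m/s = 101.6 km/s.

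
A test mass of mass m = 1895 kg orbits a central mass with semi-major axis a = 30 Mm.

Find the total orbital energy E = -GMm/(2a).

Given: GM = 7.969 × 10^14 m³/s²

Convert to SI: a = 30 Mm = 3e+07 m.
E = −GMm / (2a).
E = −7.969e+14 · 1895 / (2 · 3e+07) J ≈ -2.517e+10 J = -25.17 GJ.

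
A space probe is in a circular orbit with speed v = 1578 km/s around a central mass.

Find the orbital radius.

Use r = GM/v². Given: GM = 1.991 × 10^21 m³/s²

Convert to SI: v = 1578 km/s = 1.578e+06 m/s.
For a circular orbit, v² = GM / r, so r = GM / v².
r = 1.991e+21 / (1.578e+06)² m ≈ 7.996e+08 m = 799.6 Mm.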